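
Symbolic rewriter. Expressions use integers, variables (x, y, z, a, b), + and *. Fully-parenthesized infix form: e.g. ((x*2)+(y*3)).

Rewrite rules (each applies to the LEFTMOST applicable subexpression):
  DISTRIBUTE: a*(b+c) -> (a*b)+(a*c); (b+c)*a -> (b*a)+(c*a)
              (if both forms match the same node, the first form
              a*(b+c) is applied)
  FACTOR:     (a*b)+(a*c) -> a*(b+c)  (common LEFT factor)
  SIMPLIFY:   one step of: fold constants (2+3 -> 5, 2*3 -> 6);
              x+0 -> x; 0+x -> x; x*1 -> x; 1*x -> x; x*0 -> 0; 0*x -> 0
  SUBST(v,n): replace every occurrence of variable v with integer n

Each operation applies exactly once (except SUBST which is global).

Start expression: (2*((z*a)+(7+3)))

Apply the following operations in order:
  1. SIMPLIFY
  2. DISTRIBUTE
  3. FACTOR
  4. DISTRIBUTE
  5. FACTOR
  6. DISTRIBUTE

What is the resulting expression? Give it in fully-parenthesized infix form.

Start: (2*((z*a)+(7+3)))
Apply SIMPLIFY at RR (target: (7+3)): (2*((z*a)+(7+3))) -> (2*((z*a)+10))
Apply DISTRIBUTE at root (target: (2*((z*a)+10))): (2*((z*a)+10)) -> ((2*(z*a))+(2*10))
Apply FACTOR at root (target: ((2*(z*a))+(2*10))): ((2*(z*a))+(2*10)) -> (2*((z*a)+10))
Apply DISTRIBUTE at root (target: (2*((z*a)+10))): (2*((z*a)+10)) -> ((2*(z*a))+(2*10))
Apply FACTOR at root (target: ((2*(z*a))+(2*10))): ((2*(z*a))+(2*10)) -> (2*((z*a)+10))
Apply DISTRIBUTE at root (target: (2*((z*a)+10))): (2*((z*a)+10)) -> ((2*(z*a))+(2*10))

Answer: ((2*(z*a))+(2*10))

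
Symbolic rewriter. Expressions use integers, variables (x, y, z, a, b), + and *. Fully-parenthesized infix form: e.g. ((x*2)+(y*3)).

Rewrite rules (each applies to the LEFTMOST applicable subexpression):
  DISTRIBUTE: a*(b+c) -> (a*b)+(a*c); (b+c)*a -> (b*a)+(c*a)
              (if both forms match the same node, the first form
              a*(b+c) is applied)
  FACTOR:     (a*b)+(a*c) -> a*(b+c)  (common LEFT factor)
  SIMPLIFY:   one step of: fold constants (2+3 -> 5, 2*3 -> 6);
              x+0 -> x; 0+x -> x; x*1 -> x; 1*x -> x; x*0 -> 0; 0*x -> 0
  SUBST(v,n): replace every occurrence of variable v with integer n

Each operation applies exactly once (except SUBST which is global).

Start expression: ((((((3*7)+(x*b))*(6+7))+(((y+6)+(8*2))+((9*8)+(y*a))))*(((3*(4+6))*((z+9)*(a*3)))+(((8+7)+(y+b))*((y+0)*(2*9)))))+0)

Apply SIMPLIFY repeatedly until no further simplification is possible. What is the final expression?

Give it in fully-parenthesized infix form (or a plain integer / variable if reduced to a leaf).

Start: ((((((3*7)+(x*b))*(6+7))+(((y+6)+(8*2))+((9*8)+(y*a))))*(((3*(4+6))*((z+9)*(a*3)))+(((8+7)+(y+b))*((y+0)*(2*9)))))+0)
Step 1: at root: ((((((3*7)+(x*b))*(6+7))+(((y+6)+(8*2))+((9*8)+(y*a))))*(((3*(4+6))*((z+9)*(a*3)))+(((8+7)+(y+b))*((y+0)*(2*9)))))+0) -> (((((3*7)+(x*b))*(6+7))+(((y+6)+(8*2))+((9*8)+(y*a))))*(((3*(4+6))*((z+9)*(a*3)))+(((8+7)+(y+b))*((y+0)*(2*9))))); overall: ((((((3*7)+(x*b))*(6+7))+(((y+6)+(8*2))+((9*8)+(y*a))))*(((3*(4+6))*((z+9)*(a*3)))+(((8+7)+(y+b))*((y+0)*(2*9)))))+0) -> (((((3*7)+(x*b))*(6+7))+(((y+6)+(8*2))+((9*8)+(y*a))))*(((3*(4+6))*((z+9)*(a*3)))+(((8+7)+(y+b))*((y+0)*(2*9)))))
Step 2: at LLLL: (3*7) -> 21; overall: (((((3*7)+(x*b))*(6+7))+(((y+6)+(8*2))+((9*8)+(y*a))))*(((3*(4+6))*((z+9)*(a*3)))+(((8+7)+(y+b))*((y+0)*(2*9))))) -> ((((21+(x*b))*(6+7))+(((y+6)+(8*2))+((9*8)+(y*a))))*(((3*(4+6))*((z+9)*(a*3)))+(((8+7)+(y+b))*((y+0)*(2*9)))))
Step 3: at LLR: (6+7) -> 13; overall: ((((21+(x*b))*(6+7))+(((y+6)+(8*2))+((9*8)+(y*a))))*(((3*(4+6))*((z+9)*(a*3)))+(((8+7)+(y+b))*((y+0)*(2*9))))) -> ((((21+(x*b))*13)+(((y+6)+(8*2))+((9*8)+(y*a))))*(((3*(4+6))*((z+9)*(a*3)))+(((8+7)+(y+b))*((y+0)*(2*9)))))
Step 4: at LRLR: (8*2) -> 16; overall: ((((21+(x*b))*13)+(((y+6)+(8*2))+((9*8)+(y*a))))*(((3*(4+6))*((z+9)*(a*3)))+(((8+7)+(y+b))*((y+0)*(2*9))))) -> ((((21+(x*b))*13)+(((y+6)+16)+((9*8)+(y*a))))*(((3*(4+6))*((z+9)*(a*3)))+(((8+7)+(y+b))*((y+0)*(2*9)))))
Step 5: at LRRL: (9*8) -> 72; overall: ((((21+(x*b))*13)+(((y+6)+16)+((9*8)+(y*a))))*(((3*(4+6))*((z+9)*(a*3)))+(((8+7)+(y+b))*((y+0)*(2*9))))) -> ((((21+(x*b))*13)+(((y+6)+16)+(72+(y*a))))*(((3*(4+6))*((z+9)*(a*3)))+(((8+7)+(y+b))*((y+0)*(2*9)))))
Step 6: at RLLR: (4+6) -> 10; overall: ((((21+(x*b))*13)+(((y+6)+16)+(72+(y*a))))*(((3*(4+6))*((z+9)*(a*3)))+(((8+7)+(y+b))*((y+0)*(2*9))))) -> ((((21+(x*b))*13)+(((y+6)+16)+(72+(y*a))))*(((3*10)*((z+9)*(a*3)))+(((8+7)+(y+b))*((y+0)*(2*9)))))
Step 7: at RLL: (3*10) -> 30; overall: ((((21+(x*b))*13)+(((y+6)+16)+(72+(y*a))))*(((3*10)*((z+9)*(a*3)))+(((8+7)+(y+b))*((y+0)*(2*9))))) -> ((((21+(x*b))*13)+(((y+6)+16)+(72+(y*a))))*((30*((z+9)*(a*3)))+(((8+7)+(y+b))*((y+0)*(2*9)))))
Step 8: at RRLL: (8+7) -> 15; overall: ((((21+(x*b))*13)+(((y+6)+16)+(72+(y*a))))*((30*((z+9)*(a*3)))+(((8+7)+(y+b))*((y+0)*(2*9))))) -> ((((21+(x*b))*13)+(((y+6)+16)+(72+(y*a))))*((30*((z+9)*(a*3)))+((15+(y+b))*((y+0)*(2*9)))))
Step 9: at RRRL: (y+0) -> y; overall: ((((21+(x*b))*13)+(((y+6)+16)+(72+(y*a))))*((30*((z+9)*(a*3)))+((15+(y+b))*((y+0)*(2*9))))) -> ((((21+(x*b))*13)+(((y+6)+16)+(72+(y*a))))*((30*((z+9)*(a*3)))+((15+(y+b))*(y*(2*9)))))
Step 10: at RRRR: (2*9) -> 18; overall: ((((21+(x*b))*13)+(((y+6)+16)+(72+(y*a))))*((30*((z+9)*(a*3)))+((15+(y+b))*(y*(2*9))))) -> ((((21+(x*b))*13)+(((y+6)+16)+(72+(y*a))))*((30*((z+9)*(a*3)))+((15+(y+b))*(y*18))))
Fixed point: ((((21+(x*b))*13)+(((y+6)+16)+(72+(y*a))))*((30*((z+9)*(a*3)))+((15+(y+b))*(y*18))))

Answer: ((((21+(x*b))*13)+(((y+6)+16)+(72+(y*a))))*((30*((z+9)*(a*3)))+((15+(y+b))*(y*18))))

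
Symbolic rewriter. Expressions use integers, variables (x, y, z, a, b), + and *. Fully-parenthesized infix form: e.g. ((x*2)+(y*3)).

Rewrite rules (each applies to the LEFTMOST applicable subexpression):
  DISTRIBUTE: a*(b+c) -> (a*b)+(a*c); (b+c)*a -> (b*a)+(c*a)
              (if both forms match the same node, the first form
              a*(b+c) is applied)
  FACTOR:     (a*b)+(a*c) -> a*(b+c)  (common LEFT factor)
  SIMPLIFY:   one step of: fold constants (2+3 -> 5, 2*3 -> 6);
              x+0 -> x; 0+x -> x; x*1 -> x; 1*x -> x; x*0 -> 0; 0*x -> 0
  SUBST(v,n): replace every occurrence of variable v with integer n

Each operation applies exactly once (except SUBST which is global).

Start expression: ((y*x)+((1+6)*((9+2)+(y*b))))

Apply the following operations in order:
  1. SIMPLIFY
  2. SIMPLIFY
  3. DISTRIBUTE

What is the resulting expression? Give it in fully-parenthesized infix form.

Start: ((y*x)+((1+6)*((9+2)+(y*b))))
Apply SIMPLIFY at RL (target: (1+6)): ((y*x)+((1+6)*((9+2)+(y*b)))) -> ((y*x)+(7*((9+2)+(y*b))))
Apply SIMPLIFY at RRL (target: (9+2)): ((y*x)+(7*((9+2)+(y*b)))) -> ((y*x)+(7*(11+(y*b))))
Apply DISTRIBUTE at R (target: (7*(11+(y*b)))): ((y*x)+(7*(11+(y*b)))) -> ((y*x)+((7*11)+(7*(y*b))))

Answer: ((y*x)+((7*11)+(7*(y*b))))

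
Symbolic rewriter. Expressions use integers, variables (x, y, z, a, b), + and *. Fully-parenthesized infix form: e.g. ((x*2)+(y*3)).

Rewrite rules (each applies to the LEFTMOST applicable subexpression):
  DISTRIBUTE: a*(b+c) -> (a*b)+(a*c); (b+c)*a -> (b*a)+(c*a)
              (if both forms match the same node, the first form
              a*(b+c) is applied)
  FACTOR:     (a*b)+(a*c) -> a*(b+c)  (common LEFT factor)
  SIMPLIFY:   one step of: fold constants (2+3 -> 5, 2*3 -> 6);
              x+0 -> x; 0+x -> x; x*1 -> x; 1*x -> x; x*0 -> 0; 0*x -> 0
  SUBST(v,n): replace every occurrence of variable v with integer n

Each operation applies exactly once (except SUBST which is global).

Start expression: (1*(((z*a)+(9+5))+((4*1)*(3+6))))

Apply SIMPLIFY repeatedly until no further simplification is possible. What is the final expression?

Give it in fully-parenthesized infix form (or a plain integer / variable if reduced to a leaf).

Start: (1*(((z*a)+(9+5))+((4*1)*(3+6))))
Step 1: at root: (1*(((z*a)+(9+5))+((4*1)*(3+6)))) -> (((z*a)+(9+5))+((4*1)*(3+6))); overall: (1*(((z*a)+(9+5))+((4*1)*(3+6)))) -> (((z*a)+(9+5))+((4*1)*(3+6)))
Step 2: at LR: (9+5) -> 14; overall: (((z*a)+(9+5))+((4*1)*(3+6))) -> (((z*a)+14)+((4*1)*(3+6)))
Step 3: at RL: (4*1) -> 4; overall: (((z*a)+14)+((4*1)*(3+6))) -> (((z*a)+14)+(4*(3+6)))
Step 4: at RR: (3+6) -> 9; overall: (((z*a)+14)+(4*(3+6))) -> (((z*a)+14)+(4*9))
Step 5: at R: (4*9) -> 36; overall: (((z*a)+14)+(4*9)) -> (((z*a)+14)+36)
Fixed point: (((z*a)+14)+36)

Answer: (((z*a)+14)+36)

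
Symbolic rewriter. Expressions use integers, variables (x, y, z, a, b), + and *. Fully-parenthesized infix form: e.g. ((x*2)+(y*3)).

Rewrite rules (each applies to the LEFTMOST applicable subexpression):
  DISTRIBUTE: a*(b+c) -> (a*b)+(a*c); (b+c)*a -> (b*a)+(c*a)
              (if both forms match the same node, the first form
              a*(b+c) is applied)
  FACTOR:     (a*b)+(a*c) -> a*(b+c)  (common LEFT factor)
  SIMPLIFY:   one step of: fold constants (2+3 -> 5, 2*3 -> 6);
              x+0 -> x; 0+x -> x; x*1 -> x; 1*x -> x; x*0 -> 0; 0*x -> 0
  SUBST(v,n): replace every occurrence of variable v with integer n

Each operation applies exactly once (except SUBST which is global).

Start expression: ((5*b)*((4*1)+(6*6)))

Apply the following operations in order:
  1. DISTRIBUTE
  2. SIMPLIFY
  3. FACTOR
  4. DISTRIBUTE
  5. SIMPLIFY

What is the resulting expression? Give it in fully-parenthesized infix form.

Answer: (((5*b)*4)+((5*b)*36))

Derivation:
Start: ((5*b)*((4*1)+(6*6)))
Apply DISTRIBUTE at root (target: ((5*b)*((4*1)+(6*6)))): ((5*b)*((4*1)+(6*6))) -> (((5*b)*(4*1))+((5*b)*(6*6)))
Apply SIMPLIFY at LR (target: (4*1)): (((5*b)*(4*1))+((5*b)*(6*6))) -> (((5*b)*4)+((5*b)*(6*6)))
Apply FACTOR at root (target: (((5*b)*4)+((5*b)*(6*6)))): (((5*b)*4)+((5*b)*(6*6))) -> ((5*b)*(4+(6*6)))
Apply DISTRIBUTE at root (target: ((5*b)*(4+(6*6)))): ((5*b)*(4+(6*6))) -> (((5*b)*4)+((5*b)*(6*6)))
Apply SIMPLIFY at RR (target: (6*6)): (((5*b)*4)+((5*b)*(6*6))) -> (((5*b)*4)+((5*b)*36))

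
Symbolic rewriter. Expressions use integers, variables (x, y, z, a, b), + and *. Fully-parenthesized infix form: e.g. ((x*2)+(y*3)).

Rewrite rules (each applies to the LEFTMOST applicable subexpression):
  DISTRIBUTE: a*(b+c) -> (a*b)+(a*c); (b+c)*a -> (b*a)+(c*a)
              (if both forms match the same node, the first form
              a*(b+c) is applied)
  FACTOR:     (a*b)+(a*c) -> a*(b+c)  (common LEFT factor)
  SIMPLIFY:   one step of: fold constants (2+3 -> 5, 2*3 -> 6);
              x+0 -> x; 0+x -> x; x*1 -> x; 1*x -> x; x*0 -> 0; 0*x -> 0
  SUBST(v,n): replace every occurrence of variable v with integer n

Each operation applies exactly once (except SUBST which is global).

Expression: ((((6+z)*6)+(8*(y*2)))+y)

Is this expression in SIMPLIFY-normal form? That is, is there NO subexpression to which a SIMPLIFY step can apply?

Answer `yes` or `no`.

Expression: ((((6+z)*6)+(8*(y*2)))+y)
Scanning for simplifiable subexpressions (pre-order)...
  at root: ((((6+z)*6)+(8*(y*2)))+y) (not simplifiable)
  at L: (((6+z)*6)+(8*(y*2))) (not simplifiable)
  at LL: ((6+z)*6) (not simplifiable)
  at LLL: (6+z) (not simplifiable)
  at LR: (8*(y*2)) (not simplifiable)
  at LRR: (y*2) (not simplifiable)
Result: no simplifiable subexpression found -> normal form.

Answer: yes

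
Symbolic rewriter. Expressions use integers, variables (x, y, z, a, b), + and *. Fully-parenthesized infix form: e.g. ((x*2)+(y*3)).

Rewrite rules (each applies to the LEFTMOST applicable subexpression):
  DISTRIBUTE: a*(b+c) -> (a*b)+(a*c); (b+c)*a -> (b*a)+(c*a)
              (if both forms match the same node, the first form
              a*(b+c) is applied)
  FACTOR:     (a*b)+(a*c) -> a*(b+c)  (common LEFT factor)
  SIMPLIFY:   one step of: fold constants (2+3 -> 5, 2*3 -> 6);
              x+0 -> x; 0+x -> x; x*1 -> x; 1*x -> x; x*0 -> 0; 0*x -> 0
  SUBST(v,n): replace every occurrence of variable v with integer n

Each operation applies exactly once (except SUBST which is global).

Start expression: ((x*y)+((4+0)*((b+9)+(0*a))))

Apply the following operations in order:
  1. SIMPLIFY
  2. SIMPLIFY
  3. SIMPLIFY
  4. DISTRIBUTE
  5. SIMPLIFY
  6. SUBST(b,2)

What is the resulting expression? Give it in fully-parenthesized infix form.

Start: ((x*y)+((4+0)*((b+9)+(0*a))))
Apply SIMPLIFY at RL (target: (4+0)): ((x*y)+((4+0)*((b+9)+(0*a)))) -> ((x*y)+(4*((b+9)+(0*a))))
Apply SIMPLIFY at RRR (target: (0*a)): ((x*y)+(4*((b+9)+(0*a)))) -> ((x*y)+(4*((b+9)+0)))
Apply SIMPLIFY at RR (target: ((b+9)+0)): ((x*y)+(4*((b+9)+0))) -> ((x*y)+(4*(b+9)))
Apply DISTRIBUTE at R (target: (4*(b+9))): ((x*y)+(4*(b+9))) -> ((x*y)+((4*b)+(4*9)))
Apply SIMPLIFY at RR (target: (4*9)): ((x*y)+((4*b)+(4*9))) -> ((x*y)+((4*b)+36))
Apply SUBST(b,2): ((x*y)+((4*b)+36)) -> ((x*y)+((4*2)+36))

Answer: ((x*y)+((4*2)+36))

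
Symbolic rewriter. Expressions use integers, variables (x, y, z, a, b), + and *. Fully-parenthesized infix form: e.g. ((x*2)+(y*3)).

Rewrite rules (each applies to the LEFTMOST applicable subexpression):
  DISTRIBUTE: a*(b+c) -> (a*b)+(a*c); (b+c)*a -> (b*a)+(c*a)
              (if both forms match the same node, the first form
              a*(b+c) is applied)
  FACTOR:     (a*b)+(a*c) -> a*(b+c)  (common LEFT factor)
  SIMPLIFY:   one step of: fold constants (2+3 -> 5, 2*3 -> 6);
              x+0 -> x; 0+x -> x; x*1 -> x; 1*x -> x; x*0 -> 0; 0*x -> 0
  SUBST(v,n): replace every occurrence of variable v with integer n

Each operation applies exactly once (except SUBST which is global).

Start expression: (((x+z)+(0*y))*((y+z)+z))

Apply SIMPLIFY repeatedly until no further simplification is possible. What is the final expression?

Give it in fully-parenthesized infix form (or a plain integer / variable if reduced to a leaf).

Answer: ((x+z)*((y+z)+z))

Derivation:
Start: (((x+z)+(0*y))*((y+z)+z))
Step 1: at LR: (0*y) -> 0; overall: (((x+z)+(0*y))*((y+z)+z)) -> (((x+z)+0)*((y+z)+z))
Step 2: at L: ((x+z)+0) -> (x+z); overall: (((x+z)+0)*((y+z)+z)) -> ((x+z)*((y+z)+z))
Fixed point: ((x+z)*((y+z)+z))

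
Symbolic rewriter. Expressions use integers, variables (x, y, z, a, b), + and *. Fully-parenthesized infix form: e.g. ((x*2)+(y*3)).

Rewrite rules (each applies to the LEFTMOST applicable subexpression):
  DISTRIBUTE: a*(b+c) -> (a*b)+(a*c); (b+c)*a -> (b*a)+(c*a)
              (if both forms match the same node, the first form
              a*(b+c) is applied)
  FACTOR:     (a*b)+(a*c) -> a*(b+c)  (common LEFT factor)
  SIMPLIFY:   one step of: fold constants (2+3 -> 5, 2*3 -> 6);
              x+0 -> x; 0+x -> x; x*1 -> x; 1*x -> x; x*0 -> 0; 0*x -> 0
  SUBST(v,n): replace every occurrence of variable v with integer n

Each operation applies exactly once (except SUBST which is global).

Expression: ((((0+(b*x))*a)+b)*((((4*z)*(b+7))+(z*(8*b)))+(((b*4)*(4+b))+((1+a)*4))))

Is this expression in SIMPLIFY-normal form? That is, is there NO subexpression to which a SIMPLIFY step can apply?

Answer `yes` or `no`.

Answer: no

Derivation:
Expression: ((((0+(b*x))*a)+b)*((((4*z)*(b+7))+(z*(8*b)))+(((b*4)*(4+b))+((1+a)*4))))
Scanning for simplifiable subexpressions (pre-order)...
  at root: ((((0+(b*x))*a)+b)*((((4*z)*(b+7))+(z*(8*b)))+(((b*4)*(4+b))+((1+a)*4)))) (not simplifiable)
  at L: (((0+(b*x))*a)+b) (not simplifiable)
  at LL: ((0+(b*x))*a) (not simplifiable)
  at LLL: (0+(b*x)) (SIMPLIFIABLE)
  at LLLR: (b*x) (not simplifiable)
  at R: ((((4*z)*(b+7))+(z*(8*b)))+(((b*4)*(4+b))+((1+a)*4))) (not simplifiable)
  at RL: (((4*z)*(b+7))+(z*(8*b))) (not simplifiable)
  at RLL: ((4*z)*(b+7)) (not simplifiable)
  at RLLL: (4*z) (not simplifiable)
  at RLLR: (b+7) (not simplifiable)
  at RLR: (z*(8*b)) (not simplifiable)
  at RLRR: (8*b) (not simplifiable)
  at RR: (((b*4)*(4+b))+((1+a)*4)) (not simplifiable)
  at RRL: ((b*4)*(4+b)) (not simplifiable)
  at RRLL: (b*4) (not simplifiable)
  at RRLR: (4+b) (not simplifiable)
  at RRR: ((1+a)*4) (not simplifiable)
  at RRRL: (1+a) (not simplifiable)
Found simplifiable subexpr at path LLL: (0+(b*x))
One SIMPLIFY step would give: ((((b*x)*a)+b)*((((4*z)*(b+7))+(z*(8*b)))+(((b*4)*(4+b))+((1+a)*4))))
-> NOT in normal form.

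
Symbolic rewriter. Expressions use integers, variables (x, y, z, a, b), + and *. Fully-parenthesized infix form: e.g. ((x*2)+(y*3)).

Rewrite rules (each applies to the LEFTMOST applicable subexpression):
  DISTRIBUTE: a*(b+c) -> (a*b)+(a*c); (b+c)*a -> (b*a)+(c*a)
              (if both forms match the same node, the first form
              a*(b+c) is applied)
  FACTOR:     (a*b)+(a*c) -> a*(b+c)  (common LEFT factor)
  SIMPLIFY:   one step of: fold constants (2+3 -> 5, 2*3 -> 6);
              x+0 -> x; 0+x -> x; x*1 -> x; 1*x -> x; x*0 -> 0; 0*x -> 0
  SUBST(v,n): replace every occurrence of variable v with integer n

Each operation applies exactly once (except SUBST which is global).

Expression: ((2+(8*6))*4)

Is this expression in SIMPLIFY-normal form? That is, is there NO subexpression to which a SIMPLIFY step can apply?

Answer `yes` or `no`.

Expression: ((2+(8*6))*4)
Scanning for simplifiable subexpressions (pre-order)...
  at root: ((2+(8*6))*4) (not simplifiable)
  at L: (2+(8*6)) (not simplifiable)
  at LR: (8*6) (SIMPLIFIABLE)
Found simplifiable subexpr at path LR: (8*6)
One SIMPLIFY step would give: ((2+48)*4)
-> NOT in normal form.

Answer: no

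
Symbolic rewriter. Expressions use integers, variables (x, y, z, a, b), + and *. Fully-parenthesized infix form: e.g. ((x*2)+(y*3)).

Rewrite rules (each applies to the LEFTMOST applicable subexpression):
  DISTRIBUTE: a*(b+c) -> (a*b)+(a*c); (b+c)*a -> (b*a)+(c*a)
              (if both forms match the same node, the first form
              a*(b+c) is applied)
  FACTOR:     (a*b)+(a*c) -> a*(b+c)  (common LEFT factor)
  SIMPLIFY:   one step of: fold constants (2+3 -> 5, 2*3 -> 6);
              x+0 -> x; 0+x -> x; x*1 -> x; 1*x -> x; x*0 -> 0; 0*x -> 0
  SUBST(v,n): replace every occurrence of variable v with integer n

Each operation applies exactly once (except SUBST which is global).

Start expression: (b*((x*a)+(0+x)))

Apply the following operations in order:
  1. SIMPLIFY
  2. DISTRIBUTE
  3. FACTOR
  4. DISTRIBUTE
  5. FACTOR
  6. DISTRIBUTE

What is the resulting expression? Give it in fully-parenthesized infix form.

Start: (b*((x*a)+(0+x)))
Apply SIMPLIFY at RR (target: (0+x)): (b*((x*a)+(0+x))) -> (b*((x*a)+x))
Apply DISTRIBUTE at root (target: (b*((x*a)+x))): (b*((x*a)+x)) -> ((b*(x*a))+(b*x))
Apply FACTOR at root (target: ((b*(x*a))+(b*x))): ((b*(x*a))+(b*x)) -> (b*((x*a)+x))
Apply DISTRIBUTE at root (target: (b*((x*a)+x))): (b*((x*a)+x)) -> ((b*(x*a))+(b*x))
Apply FACTOR at root (target: ((b*(x*a))+(b*x))): ((b*(x*a))+(b*x)) -> (b*((x*a)+x))
Apply DISTRIBUTE at root (target: (b*((x*a)+x))): (b*((x*a)+x)) -> ((b*(x*a))+(b*x))

Answer: ((b*(x*a))+(b*x))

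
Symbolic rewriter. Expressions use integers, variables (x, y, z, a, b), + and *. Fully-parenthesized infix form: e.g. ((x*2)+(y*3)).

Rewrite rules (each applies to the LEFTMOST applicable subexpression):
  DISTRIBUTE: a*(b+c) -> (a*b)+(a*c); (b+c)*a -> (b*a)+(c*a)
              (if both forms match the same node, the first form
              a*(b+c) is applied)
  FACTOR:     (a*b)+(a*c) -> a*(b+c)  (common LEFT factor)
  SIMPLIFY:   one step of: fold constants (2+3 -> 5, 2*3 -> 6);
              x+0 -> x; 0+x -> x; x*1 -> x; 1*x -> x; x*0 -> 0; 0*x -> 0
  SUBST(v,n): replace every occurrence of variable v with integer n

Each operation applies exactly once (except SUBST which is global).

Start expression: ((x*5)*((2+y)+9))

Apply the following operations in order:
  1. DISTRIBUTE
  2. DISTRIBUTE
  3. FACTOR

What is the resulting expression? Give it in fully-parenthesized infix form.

Start: ((x*5)*((2+y)+9))
Apply DISTRIBUTE at root (target: ((x*5)*((2+y)+9))): ((x*5)*((2+y)+9)) -> (((x*5)*(2+y))+((x*5)*9))
Apply DISTRIBUTE at L (target: ((x*5)*(2+y))): (((x*5)*(2+y))+((x*5)*9)) -> ((((x*5)*2)+((x*5)*y))+((x*5)*9))
Apply FACTOR at L (target: (((x*5)*2)+((x*5)*y))): ((((x*5)*2)+((x*5)*y))+((x*5)*9)) -> (((x*5)*(2+y))+((x*5)*9))

Answer: (((x*5)*(2+y))+((x*5)*9))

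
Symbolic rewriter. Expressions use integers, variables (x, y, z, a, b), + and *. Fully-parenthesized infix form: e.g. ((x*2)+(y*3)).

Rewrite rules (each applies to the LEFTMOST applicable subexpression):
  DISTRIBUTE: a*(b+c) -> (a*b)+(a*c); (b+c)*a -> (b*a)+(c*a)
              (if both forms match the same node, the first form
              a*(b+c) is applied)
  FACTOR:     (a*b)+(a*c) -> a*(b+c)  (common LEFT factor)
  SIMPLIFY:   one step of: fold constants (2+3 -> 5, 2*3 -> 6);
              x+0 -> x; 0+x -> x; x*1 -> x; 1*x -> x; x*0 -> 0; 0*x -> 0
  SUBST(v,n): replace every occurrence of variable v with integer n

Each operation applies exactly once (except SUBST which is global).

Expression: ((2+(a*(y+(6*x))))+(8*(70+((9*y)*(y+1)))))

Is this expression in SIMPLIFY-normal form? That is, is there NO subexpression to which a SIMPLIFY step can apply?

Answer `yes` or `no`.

Answer: yes

Derivation:
Expression: ((2+(a*(y+(6*x))))+(8*(70+((9*y)*(y+1)))))
Scanning for simplifiable subexpressions (pre-order)...
  at root: ((2+(a*(y+(6*x))))+(8*(70+((9*y)*(y+1))))) (not simplifiable)
  at L: (2+(a*(y+(6*x)))) (not simplifiable)
  at LR: (a*(y+(6*x))) (not simplifiable)
  at LRR: (y+(6*x)) (not simplifiable)
  at LRRR: (6*x) (not simplifiable)
  at R: (8*(70+((9*y)*(y+1)))) (not simplifiable)
  at RR: (70+((9*y)*(y+1))) (not simplifiable)
  at RRR: ((9*y)*(y+1)) (not simplifiable)
  at RRRL: (9*y) (not simplifiable)
  at RRRR: (y+1) (not simplifiable)
Result: no simplifiable subexpression found -> normal form.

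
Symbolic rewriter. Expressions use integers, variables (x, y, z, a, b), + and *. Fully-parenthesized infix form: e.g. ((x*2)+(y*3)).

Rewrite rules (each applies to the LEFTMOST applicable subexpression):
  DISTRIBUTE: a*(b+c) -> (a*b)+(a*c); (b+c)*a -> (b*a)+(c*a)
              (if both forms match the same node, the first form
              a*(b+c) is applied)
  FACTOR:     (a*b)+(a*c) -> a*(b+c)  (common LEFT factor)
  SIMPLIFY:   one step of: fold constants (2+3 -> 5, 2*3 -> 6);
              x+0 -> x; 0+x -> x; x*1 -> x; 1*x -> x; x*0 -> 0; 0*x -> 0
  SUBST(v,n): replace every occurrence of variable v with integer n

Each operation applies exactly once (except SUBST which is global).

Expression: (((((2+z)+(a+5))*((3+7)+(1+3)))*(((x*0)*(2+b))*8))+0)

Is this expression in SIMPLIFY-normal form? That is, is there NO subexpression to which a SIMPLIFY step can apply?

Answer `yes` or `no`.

Expression: (((((2+z)+(a+5))*((3+7)+(1+3)))*(((x*0)*(2+b))*8))+0)
Scanning for simplifiable subexpressions (pre-order)...
  at root: (((((2+z)+(a+5))*((3+7)+(1+3)))*(((x*0)*(2+b))*8))+0) (SIMPLIFIABLE)
  at L: ((((2+z)+(a+5))*((3+7)+(1+3)))*(((x*0)*(2+b))*8)) (not simplifiable)
  at LL: (((2+z)+(a+5))*((3+7)+(1+3))) (not simplifiable)
  at LLL: ((2+z)+(a+5)) (not simplifiable)
  at LLLL: (2+z) (not simplifiable)
  at LLLR: (a+5) (not simplifiable)
  at LLR: ((3+7)+(1+3)) (not simplifiable)
  at LLRL: (3+7) (SIMPLIFIABLE)
  at LLRR: (1+3) (SIMPLIFIABLE)
  at LR: (((x*0)*(2+b))*8) (not simplifiable)
  at LRL: ((x*0)*(2+b)) (not simplifiable)
  at LRLL: (x*0) (SIMPLIFIABLE)
  at LRLR: (2+b) (not simplifiable)
Found simplifiable subexpr at path root: (((((2+z)+(a+5))*((3+7)+(1+3)))*(((x*0)*(2+b))*8))+0)
One SIMPLIFY step would give: ((((2+z)+(a+5))*((3+7)+(1+3)))*(((x*0)*(2+b))*8))
-> NOT in normal form.

Answer: no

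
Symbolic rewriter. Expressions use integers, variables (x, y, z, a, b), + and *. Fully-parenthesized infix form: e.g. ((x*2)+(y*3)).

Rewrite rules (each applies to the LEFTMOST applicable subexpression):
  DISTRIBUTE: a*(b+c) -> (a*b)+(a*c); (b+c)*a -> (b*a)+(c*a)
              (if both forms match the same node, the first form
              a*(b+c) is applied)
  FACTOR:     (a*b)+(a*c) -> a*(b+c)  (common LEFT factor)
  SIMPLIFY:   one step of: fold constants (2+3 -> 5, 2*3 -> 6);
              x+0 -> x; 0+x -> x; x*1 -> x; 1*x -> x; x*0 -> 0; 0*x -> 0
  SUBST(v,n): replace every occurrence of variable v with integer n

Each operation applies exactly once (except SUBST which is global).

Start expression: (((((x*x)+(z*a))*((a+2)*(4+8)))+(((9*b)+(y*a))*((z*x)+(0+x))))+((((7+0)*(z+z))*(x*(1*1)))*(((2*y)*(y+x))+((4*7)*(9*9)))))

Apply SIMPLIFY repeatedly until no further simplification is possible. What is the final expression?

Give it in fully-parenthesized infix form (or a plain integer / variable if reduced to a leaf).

Start: (((((x*x)+(z*a))*((a+2)*(4+8)))+(((9*b)+(y*a))*((z*x)+(0+x))))+((((7+0)*(z+z))*(x*(1*1)))*(((2*y)*(y+x))+((4*7)*(9*9)))))
Step 1: at LLRR: (4+8) -> 12; overall: (((((x*x)+(z*a))*((a+2)*(4+8)))+(((9*b)+(y*a))*((z*x)+(0+x))))+((((7+0)*(z+z))*(x*(1*1)))*(((2*y)*(y+x))+((4*7)*(9*9))))) -> (((((x*x)+(z*a))*((a+2)*12))+(((9*b)+(y*a))*((z*x)+(0+x))))+((((7+0)*(z+z))*(x*(1*1)))*(((2*y)*(y+x))+((4*7)*(9*9)))))
Step 2: at LRRR: (0+x) -> x; overall: (((((x*x)+(z*a))*((a+2)*12))+(((9*b)+(y*a))*((z*x)+(0+x))))+((((7+0)*(z+z))*(x*(1*1)))*(((2*y)*(y+x))+((4*7)*(9*9))))) -> (((((x*x)+(z*a))*((a+2)*12))+(((9*b)+(y*a))*((z*x)+x)))+((((7+0)*(z+z))*(x*(1*1)))*(((2*y)*(y+x))+((4*7)*(9*9)))))
Step 3: at RLLL: (7+0) -> 7; overall: (((((x*x)+(z*a))*((a+2)*12))+(((9*b)+(y*a))*((z*x)+x)))+((((7+0)*(z+z))*(x*(1*1)))*(((2*y)*(y+x))+((4*7)*(9*9))))) -> (((((x*x)+(z*a))*((a+2)*12))+(((9*b)+(y*a))*((z*x)+x)))+(((7*(z+z))*(x*(1*1)))*(((2*y)*(y+x))+((4*7)*(9*9)))))
Step 4: at RLRR: (1*1) -> 1; overall: (((((x*x)+(z*a))*((a+2)*12))+(((9*b)+(y*a))*((z*x)+x)))+(((7*(z+z))*(x*(1*1)))*(((2*y)*(y+x))+((4*7)*(9*9))))) -> (((((x*x)+(z*a))*((a+2)*12))+(((9*b)+(y*a))*((z*x)+x)))+(((7*(z+z))*(x*1))*(((2*y)*(y+x))+((4*7)*(9*9)))))
Step 5: at RLR: (x*1) -> x; overall: (((((x*x)+(z*a))*((a+2)*12))+(((9*b)+(y*a))*((z*x)+x)))+(((7*(z+z))*(x*1))*(((2*y)*(y+x))+((4*7)*(9*9))))) -> (((((x*x)+(z*a))*((a+2)*12))+(((9*b)+(y*a))*((z*x)+x)))+(((7*(z+z))*x)*(((2*y)*(y+x))+((4*7)*(9*9)))))
Step 6: at RRRL: (4*7) -> 28; overall: (((((x*x)+(z*a))*((a+2)*12))+(((9*b)+(y*a))*((z*x)+x)))+(((7*(z+z))*x)*(((2*y)*(y+x))+((4*7)*(9*9))))) -> (((((x*x)+(z*a))*((a+2)*12))+(((9*b)+(y*a))*((z*x)+x)))+(((7*(z+z))*x)*(((2*y)*(y+x))+(28*(9*9)))))
Step 7: at RRRR: (9*9) -> 81; overall: (((((x*x)+(z*a))*((a+2)*12))+(((9*b)+(y*a))*((z*x)+x)))+(((7*(z+z))*x)*(((2*y)*(y+x))+(28*(9*9))))) -> (((((x*x)+(z*a))*((a+2)*12))+(((9*b)+(y*a))*((z*x)+x)))+(((7*(z+z))*x)*(((2*y)*(y+x))+(28*81))))
Step 8: at RRR: (28*81) -> 2268; overall: (((((x*x)+(z*a))*((a+2)*12))+(((9*b)+(y*a))*((z*x)+x)))+(((7*(z+z))*x)*(((2*y)*(y+x))+(28*81)))) -> (((((x*x)+(z*a))*((a+2)*12))+(((9*b)+(y*a))*((z*x)+x)))+(((7*(z+z))*x)*(((2*y)*(y+x))+2268)))
Fixed point: (((((x*x)+(z*a))*((a+2)*12))+(((9*b)+(y*a))*((z*x)+x)))+(((7*(z+z))*x)*(((2*y)*(y+x))+2268)))

Answer: (((((x*x)+(z*a))*((a+2)*12))+(((9*b)+(y*a))*((z*x)+x)))+(((7*(z+z))*x)*(((2*y)*(y+x))+2268)))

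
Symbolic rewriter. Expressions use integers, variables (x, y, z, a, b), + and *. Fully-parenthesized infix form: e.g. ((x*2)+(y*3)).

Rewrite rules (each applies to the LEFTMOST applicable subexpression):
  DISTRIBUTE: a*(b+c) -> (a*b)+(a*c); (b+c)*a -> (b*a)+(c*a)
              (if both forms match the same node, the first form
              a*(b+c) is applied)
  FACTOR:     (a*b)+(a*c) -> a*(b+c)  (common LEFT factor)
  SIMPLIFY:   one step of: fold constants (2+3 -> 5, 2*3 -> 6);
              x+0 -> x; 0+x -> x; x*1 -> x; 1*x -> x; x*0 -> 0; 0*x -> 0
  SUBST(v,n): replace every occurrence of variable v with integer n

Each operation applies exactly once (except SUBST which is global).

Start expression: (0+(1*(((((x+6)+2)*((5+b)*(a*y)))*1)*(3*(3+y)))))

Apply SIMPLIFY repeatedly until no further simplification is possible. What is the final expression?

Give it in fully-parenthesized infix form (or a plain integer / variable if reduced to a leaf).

Answer: ((((x+6)+2)*((5+b)*(a*y)))*(3*(3+y)))

Derivation:
Start: (0+(1*(((((x+6)+2)*((5+b)*(a*y)))*1)*(3*(3+y)))))
Step 1: at root: (0+(1*(((((x+6)+2)*((5+b)*(a*y)))*1)*(3*(3+y))))) -> (1*(((((x+6)+2)*((5+b)*(a*y)))*1)*(3*(3+y)))); overall: (0+(1*(((((x+6)+2)*((5+b)*(a*y)))*1)*(3*(3+y))))) -> (1*(((((x+6)+2)*((5+b)*(a*y)))*1)*(3*(3+y))))
Step 2: at root: (1*(((((x+6)+2)*((5+b)*(a*y)))*1)*(3*(3+y)))) -> (((((x+6)+2)*((5+b)*(a*y)))*1)*(3*(3+y))); overall: (1*(((((x+6)+2)*((5+b)*(a*y)))*1)*(3*(3+y)))) -> (((((x+6)+2)*((5+b)*(a*y)))*1)*(3*(3+y)))
Step 3: at L: ((((x+6)+2)*((5+b)*(a*y)))*1) -> (((x+6)+2)*((5+b)*(a*y))); overall: (((((x+6)+2)*((5+b)*(a*y)))*1)*(3*(3+y))) -> ((((x+6)+2)*((5+b)*(a*y)))*(3*(3+y)))
Fixed point: ((((x+6)+2)*((5+b)*(a*y)))*(3*(3+y)))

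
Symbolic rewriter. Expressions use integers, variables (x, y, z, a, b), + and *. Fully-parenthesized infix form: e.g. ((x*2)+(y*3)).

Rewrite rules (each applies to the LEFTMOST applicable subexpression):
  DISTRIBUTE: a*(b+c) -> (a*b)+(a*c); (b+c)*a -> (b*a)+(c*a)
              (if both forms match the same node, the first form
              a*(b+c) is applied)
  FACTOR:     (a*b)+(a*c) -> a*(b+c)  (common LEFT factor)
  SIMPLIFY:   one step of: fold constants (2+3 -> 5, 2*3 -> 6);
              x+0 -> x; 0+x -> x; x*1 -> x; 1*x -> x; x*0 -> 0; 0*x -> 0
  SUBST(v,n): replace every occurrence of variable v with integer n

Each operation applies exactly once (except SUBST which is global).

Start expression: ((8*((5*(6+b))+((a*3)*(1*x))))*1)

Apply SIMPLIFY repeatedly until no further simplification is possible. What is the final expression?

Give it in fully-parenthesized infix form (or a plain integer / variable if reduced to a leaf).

Answer: (8*((5*(6+b))+((a*3)*x)))

Derivation:
Start: ((8*((5*(6+b))+((a*3)*(1*x))))*1)
Step 1: at root: ((8*((5*(6+b))+((a*3)*(1*x))))*1) -> (8*((5*(6+b))+((a*3)*(1*x)))); overall: ((8*((5*(6+b))+((a*3)*(1*x))))*1) -> (8*((5*(6+b))+((a*3)*(1*x))))
Step 2: at RRR: (1*x) -> x; overall: (8*((5*(6+b))+((a*3)*(1*x)))) -> (8*((5*(6+b))+((a*3)*x)))
Fixed point: (8*((5*(6+b))+((a*3)*x)))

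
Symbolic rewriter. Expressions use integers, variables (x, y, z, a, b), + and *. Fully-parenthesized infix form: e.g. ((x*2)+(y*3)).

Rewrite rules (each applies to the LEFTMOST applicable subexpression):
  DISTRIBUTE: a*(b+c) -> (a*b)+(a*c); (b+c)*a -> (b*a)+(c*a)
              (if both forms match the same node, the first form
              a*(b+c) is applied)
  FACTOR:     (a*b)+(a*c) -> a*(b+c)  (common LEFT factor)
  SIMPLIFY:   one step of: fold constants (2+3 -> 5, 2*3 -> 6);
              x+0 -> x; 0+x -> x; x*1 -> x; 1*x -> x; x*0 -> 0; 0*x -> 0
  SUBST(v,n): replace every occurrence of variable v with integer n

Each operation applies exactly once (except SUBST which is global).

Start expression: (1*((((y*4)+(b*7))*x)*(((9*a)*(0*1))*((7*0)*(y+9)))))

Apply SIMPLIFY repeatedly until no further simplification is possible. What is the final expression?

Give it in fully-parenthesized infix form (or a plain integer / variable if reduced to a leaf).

Answer: 0

Derivation:
Start: (1*((((y*4)+(b*7))*x)*(((9*a)*(0*1))*((7*0)*(y+9)))))
Step 1: at root: (1*((((y*4)+(b*7))*x)*(((9*a)*(0*1))*((7*0)*(y+9))))) -> ((((y*4)+(b*7))*x)*(((9*a)*(0*1))*((7*0)*(y+9)))); overall: (1*((((y*4)+(b*7))*x)*(((9*a)*(0*1))*((7*0)*(y+9))))) -> ((((y*4)+(b*7))*x)*(((9*a)*(0*1))*((7*0)*(y+9))))
Step 2: at RLR: (0*1) -> 0; overall: ((((y*4)+(b*7))*x)*(((9*a)*(0*1))*((7*0)*(y+9)))) -> ((((y*4)+(b*7))*x)*(((9*a)*0)*((7*0)*(y+9))))
Step 3: at RL: ((9*a)*0) -> 0; overall: ((((y*4)+(b*7))*x)*(((9*a)*0)*((7*0)*(y+9)))) -> ((((y*4)+(b*7))*x)*(0*((7*0)*(y+9))))
Step 4: at R: (0*((7*0)*(y+9))) -> 0; overall: ((((y*4)+(b*7))*x)*(0*((7*0)*(y+9)))) -> ((((y*4)+(b*7))*x)*0)
Step 5: at root: ((((y*4)+(b*7))*x)*0) -> 0; overall: ((((y*4)+(b*7))*x)*0) -> 0
Fixed point: 0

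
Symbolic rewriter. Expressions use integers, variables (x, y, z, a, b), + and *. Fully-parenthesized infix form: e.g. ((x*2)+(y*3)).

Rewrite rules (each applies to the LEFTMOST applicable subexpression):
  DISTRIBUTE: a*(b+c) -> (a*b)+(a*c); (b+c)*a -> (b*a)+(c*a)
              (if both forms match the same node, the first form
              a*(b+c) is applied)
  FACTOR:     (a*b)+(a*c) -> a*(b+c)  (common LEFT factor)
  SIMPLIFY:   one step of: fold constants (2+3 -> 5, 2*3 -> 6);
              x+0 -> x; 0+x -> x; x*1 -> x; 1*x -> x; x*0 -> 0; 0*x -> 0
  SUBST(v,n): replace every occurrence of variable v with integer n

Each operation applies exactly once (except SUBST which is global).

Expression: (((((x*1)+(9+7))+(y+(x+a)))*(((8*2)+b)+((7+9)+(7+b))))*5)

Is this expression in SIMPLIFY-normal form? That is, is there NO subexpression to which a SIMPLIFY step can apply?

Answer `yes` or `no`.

Expression: (((((x*1)+(9+7))+(y+(x+a)))*(((8*2)+b)+((7+9)+(7+b))))*5)
Scanning for simplifiable subexpressions (pre-order)...
  at root: (((((x*1)+(9+7))+(y+(x+a)))*(((8*2)+b)+((7+9)+(7+b))))*5) (not simplifiable)
  at L: ((((x*1)+(9+7))+(y+(x+a)))*(((8*2)+b)+((7+9)+(7+b)))) (not simplifiable)
  at LL: (((x*1)+(9+7))+(y+(x+a))) (not simplifiable)
  at LLL: ((x*1)+(9+7)) (not simplifiable)
  at LLLL: (x*1) (SIMPLIFIABLE)
  at LLLR: (9+7) (SIMPLIFIABLE)
  at LLR: (y+(x+a)) (not simplifiable)
  at LLRR: (x+a) (not simplifiable)
  at LR: (((8*2)+b)+((7+9)+(7+b))) (not simplifiable)
  at LRL: ((8*2)+b) (not simplifiable)
  at LRLL: (8*2) (SIMPLIFIABLE)
  at LRR: ((7+9)+(7+b)) (not simplifiable)
  at LRRL: (7+9) (SIMPLIFIABLE)
  at LRRR: (7+b) (not simplifiable)
Found simplifiable subexpr at path LLLL: (x*1)
One SIMPLIFY step would give: ((((x+(9+7))+(y+(x+a)))*(((8*2)+b)+((7+9)+(7+b))))*5)
-> NOT in normal form.

Answer: no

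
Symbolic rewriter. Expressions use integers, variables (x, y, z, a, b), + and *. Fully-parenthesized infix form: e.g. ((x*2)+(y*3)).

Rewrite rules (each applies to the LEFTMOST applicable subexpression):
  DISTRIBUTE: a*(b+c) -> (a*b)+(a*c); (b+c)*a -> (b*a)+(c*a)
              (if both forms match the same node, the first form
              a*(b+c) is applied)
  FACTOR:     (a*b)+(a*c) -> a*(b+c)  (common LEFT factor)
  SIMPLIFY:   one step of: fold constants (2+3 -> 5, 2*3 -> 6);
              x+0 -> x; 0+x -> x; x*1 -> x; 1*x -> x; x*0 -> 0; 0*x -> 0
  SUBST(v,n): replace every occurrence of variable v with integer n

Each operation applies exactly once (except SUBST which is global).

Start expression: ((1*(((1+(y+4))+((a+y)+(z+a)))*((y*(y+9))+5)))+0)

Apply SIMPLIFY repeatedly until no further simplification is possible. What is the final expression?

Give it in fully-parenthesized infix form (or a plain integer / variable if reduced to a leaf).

Start: ((1*(((1+(y+4))+((a+y)+(z+a)))*((y*(y+9))+5)))+0)
Step 1: at root: ((1*(((1+(y+4))+((a+y)+(z+a)))*((y*(y+9))+5)))+0) -> (1*(((1+(y+4))+((a+y)+(z+a)))*((y*(y+9))+5))); overall: ((1*(((1+(y+4))+((a+y)+(z+a)))*((y*(y+9))+5)))+0) -> (1*(((1+(y+4))+((a+y)+(z+a)))*((y*(y+9))+5)))
Step 2: at root: (1*(((1+(y+4))+((a+y)+(z+a)))*((y*(y+9))+5))) -> (((1+(y+4))+((a+y)+(z+a)))*((y*(y+9))+5)); overall: (1*(((1+(y+4))+((a+y)+(z+a)))*((y*(y+9))+5))) -> (((1+(y+4))+((a+y)+(z+a)))*((y*(y+9))+5))
Fixed point: (((1+(y+4))+((a+y)+(z+a)))*((y*(y+9))+5))

Answer: (((1+(y+4))+((a+y)+(z+a)))*((y*(y+9))+5))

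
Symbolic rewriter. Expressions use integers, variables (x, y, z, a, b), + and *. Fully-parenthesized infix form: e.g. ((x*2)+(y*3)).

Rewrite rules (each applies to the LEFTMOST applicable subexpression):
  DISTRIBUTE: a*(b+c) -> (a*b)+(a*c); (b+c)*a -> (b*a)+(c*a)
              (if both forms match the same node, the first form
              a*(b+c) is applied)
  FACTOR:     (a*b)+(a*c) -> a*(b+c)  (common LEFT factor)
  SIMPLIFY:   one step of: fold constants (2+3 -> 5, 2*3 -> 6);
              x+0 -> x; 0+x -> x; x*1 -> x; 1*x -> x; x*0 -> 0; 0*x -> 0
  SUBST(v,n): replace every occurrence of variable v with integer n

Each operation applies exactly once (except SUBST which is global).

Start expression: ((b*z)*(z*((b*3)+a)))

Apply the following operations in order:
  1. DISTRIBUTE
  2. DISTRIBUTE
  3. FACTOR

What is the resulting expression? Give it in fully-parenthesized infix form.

Answer: ((b*z)*((z*(b*3))+(z*a)))

Derivation:
Start: ((b*z)*(z*((b*3)+a)))
Apply DISTRIBUTE at R (target: (z*((b*3)+a))): ((b*z)*(z*((b*3)+a))) -> ((b*z)*((z*(b*3))+(z*a)))
Apply DISTRIBUTE at root (target: ((b*z)*((z*(b*3))+(z*a)))): ((b*z)*((z*(b*3))+(z*a))) -> (((b*z)*(z*(b*3)))+((b*z)*(z*a)))
Apply FACTOR at root (target: (((b*z)*(z*(b*3)))+((b*z)*(z*a)))): (((b*z)*(z*(b*3)))+((b*z)*(z*a))) -> ((b*z)*((z*(b*3))+(z*a)))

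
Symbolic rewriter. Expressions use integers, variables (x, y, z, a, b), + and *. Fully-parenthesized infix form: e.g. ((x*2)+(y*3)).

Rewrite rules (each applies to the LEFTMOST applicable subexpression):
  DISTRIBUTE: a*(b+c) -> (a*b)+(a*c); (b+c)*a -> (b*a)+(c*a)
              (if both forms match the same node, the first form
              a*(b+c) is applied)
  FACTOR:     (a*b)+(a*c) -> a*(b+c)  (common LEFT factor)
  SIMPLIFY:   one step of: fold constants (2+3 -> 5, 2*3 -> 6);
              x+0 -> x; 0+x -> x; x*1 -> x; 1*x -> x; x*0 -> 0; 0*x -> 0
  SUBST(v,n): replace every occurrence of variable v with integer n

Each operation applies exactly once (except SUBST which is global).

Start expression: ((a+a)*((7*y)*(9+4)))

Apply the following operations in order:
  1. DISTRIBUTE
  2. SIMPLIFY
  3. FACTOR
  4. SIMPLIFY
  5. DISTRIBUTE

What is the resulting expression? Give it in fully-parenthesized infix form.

Start: ((a+a)*((7*y)*(9+4)))
Apply DISTRIBUTE at root (target: ((a+a)*((7*y)*(9+4)))): ((a+a)*((7*y)*(9+4))) -> ((a*((7*y)*(9+4)))+(a*((7*y)*(9+4))))
Apply SIMPLIFY at LRR (target: (9+4)): ((a*((7*y)*(9+4)))+(a*((7*y)*(9+4)))) -> ((a*((7*y)*13))+(a*((7*y)*(9+4))))
Apply FACTOR at root (target: ((a*((7*y)*13))+(a*((7*y)*(9+4))))): ((a*((7*y)*13))+(a*((7*y)*(9+4)))) -> (a*(((7*y)*13)+((7*y)*(9+4))))
Apply SIMPLIFY at RRR (target: (9+4)): (a*(((7*y)*13)+((7*y)*(9+4)))) -> (a*(((7*y)*13)+((7*y)*13)))
Apply DISTRIBUTE at root (target: (a*(((7*y)*13)+((7*y)*13)))): (a*(((7*y)*13)+((7*y)*13))) -> ((a*((7*y)*13))+(a*((7*y)*13)))

Answer: ((a*((7*y)*13))+(a*((7*y)*13)))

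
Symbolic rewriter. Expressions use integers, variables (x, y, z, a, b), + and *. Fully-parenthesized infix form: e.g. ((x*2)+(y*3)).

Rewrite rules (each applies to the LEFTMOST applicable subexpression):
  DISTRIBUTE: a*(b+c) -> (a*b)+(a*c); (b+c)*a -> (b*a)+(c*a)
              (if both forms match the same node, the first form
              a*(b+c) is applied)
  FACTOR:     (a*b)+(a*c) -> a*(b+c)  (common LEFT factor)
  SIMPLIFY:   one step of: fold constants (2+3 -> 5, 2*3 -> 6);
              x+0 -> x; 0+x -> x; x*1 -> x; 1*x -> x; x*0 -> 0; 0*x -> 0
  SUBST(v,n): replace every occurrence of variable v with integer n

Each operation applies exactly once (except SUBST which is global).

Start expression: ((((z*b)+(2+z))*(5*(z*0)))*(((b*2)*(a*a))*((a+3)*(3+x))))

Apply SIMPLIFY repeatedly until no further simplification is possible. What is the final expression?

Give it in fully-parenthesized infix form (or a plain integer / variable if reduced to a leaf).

Answer: 0

Derivation:
Start: ((((z*b)+(2+z))*(5*(z*0)))*(((b*2)*(a*a))*((a+3)*(3+x))))
Step 1: at LRR: (z*0) -> 0; overall: ((((z*b)+(2+z))*(5*(z*0)))*(((b*2)*(a*a))*((a+3)*(3+x)))) -> ((((z*b)+(2+z))*(5*0))*(((b*2)*(a*a))*((a+3)*(3+x))))
Step 2: at LR: (5*0) -> 0; overall: ((((z*b)+(2+z))*(5*0))*(((b*2)*(a*a))*((a+3)*(3+x)))) -> ((((z*b)+(2+z))*0)*(((b*2)*(a*a))*((a+3)*(3+x))))
Step 3: at L: (((z*b)+(2+z))*0) -> 0; overall: ((((z*b)+(2+z))*0)*(((b*2)*(a*a))*((a+3)*(3+x)))) -> (0*(((b*2)*(a*a))*((a+3)*(3+x))))
Step 4: at root: (0*(((b*2)*(a*a))*((a+3)*(3+x)))) -> 0; overall: (0*(((b*2)*(a*a))*((a+3)*(3+x)))) -> 0
Fixed point: 0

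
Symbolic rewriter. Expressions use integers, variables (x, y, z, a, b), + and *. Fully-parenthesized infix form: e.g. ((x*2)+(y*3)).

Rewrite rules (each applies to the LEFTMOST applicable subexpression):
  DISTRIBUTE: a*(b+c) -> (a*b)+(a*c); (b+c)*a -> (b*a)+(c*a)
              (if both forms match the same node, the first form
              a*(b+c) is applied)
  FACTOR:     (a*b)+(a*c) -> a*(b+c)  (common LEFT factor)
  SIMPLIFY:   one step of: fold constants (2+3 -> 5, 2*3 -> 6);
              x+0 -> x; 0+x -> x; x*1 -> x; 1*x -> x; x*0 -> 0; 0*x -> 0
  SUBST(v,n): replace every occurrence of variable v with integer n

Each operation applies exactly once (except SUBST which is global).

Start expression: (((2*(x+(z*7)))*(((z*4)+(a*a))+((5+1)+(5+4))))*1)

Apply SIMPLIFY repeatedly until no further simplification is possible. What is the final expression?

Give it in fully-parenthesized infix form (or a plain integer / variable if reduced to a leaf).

Answer: ((2*(x+(z*7)))*(((z*4)+(a*a))+15))

Derivation:
Start: (((2*(x+(z*7)))*(((z*4)+(a*a))+((5+1)+(5+4))))*1)
Step 1: at root: (((2*(x+(z*7)))*(((z*4)+(a*a))+((5+1)+(5+4))))*1) -> ((2*(x+(z*7)))*(((z*4)+(a*a))+((5+1)+(5+4)))); overall: (((2*(x+(z*7)))*(((z*4)+(a*a))+((5+1)+(5+4))))*1) -> ((2*(x+(z*7)))*(((z*4)+(a*a))+((5+1)+(5+4))))
Step 2: at RRL: (5+1) -> 6; overall: ((2*(x+(z*7)))*(((z*4)+(a*a))+((5+1)+(5+4)))) -> ((2*(x+(z*7)))*(((z*4)+(a*a))+(6+(5+4))))
Step 3: at RRR: (5+4) -> 9; overall: ((2*(x+(z*7)))*(((z*4)+(a*a))+(6+(5+4)))) -> ((2*(x+(z*7)))*(((z*4)+(a*a))+(6+9)))
Step 4: at RR: (6+9) -> 15; overall: ((2*(x+(z*7)))*(((z*4)+(a*a))+(6+9))) -> ((2*(x+(z*7)))*(((z*4)+(a*a))+15))
Fixed point: ((2*(x+(z*7)))*(((z*4)+(a*a))+15))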